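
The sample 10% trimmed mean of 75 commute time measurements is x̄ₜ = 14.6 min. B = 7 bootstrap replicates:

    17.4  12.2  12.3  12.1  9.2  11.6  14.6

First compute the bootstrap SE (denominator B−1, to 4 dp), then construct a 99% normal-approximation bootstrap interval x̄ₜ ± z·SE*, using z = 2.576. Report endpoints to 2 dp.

(7.96, 21.24)

Mean of replicates = 12.7714; sum of squared deviations = 39.8943; SE* = √(39.8943/6) = 2.5786
Margin = 2.576 × 2.5786 = 6.642
Interval: 14.6 ± 6.642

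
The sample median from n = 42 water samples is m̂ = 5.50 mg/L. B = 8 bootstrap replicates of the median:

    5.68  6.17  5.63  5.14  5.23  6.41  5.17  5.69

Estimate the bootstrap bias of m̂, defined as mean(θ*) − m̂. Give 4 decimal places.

bias = +0.1400

mean(θ*) = (5.68 + 6.17 + 5.63 + 5.14 + 5.23 + 6.41 + 5.17 + 5.69) / 8 = 5.64000
bias = 5.64000 − 5.50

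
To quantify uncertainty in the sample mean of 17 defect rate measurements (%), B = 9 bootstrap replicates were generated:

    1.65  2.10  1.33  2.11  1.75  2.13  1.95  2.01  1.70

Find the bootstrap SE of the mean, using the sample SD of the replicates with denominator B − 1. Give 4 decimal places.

SE* = 0.2707

Bootstrap SE is the standard deviation of the 9 replicate means.
Mean of replicates: (1.65 + 2.10 + 1.33 + 2.11 + 1.75 + 2.13 + 1.95 + 2.01 + 1.70) / 9 = 16.73000 / 9 = 1.85889
Sum of squared deviations: (−0.20889)² + (+0.24111)² + (−0.52889)² + (+0.25111)² + (−0.10889)² + (+0.27111)² + (+0.09111)² + (+0.15111)² + (−0.15889)² = 0.58629
Variance = 0.58629 / 8 = 0.07329
SE* = √0.07329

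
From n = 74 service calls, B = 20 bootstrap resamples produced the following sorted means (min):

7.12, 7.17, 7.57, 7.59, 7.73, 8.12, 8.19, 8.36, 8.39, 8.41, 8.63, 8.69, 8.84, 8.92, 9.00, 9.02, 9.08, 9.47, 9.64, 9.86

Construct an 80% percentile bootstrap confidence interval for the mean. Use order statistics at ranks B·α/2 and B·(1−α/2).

α = 0.20; lower rank = 20 × 0.100 = 2; upper rank = 20 × 0.900 = 18.
The 2nd smallest replicate is 7.17; the 18th is 9.47.

(7.17, 9.47)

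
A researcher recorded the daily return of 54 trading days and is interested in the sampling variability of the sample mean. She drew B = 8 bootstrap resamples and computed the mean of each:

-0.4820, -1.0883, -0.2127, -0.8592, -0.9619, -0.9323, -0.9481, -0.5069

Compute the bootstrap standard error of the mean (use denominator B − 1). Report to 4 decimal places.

SE* = 0.3078

Bootstrap SE is the standard deviation of the 8 replicate means.
Mean of replicates: ((-0.4820) + (-1.0883) + (-0.2127) + (-0.8592) + (-0.9619) + (-0.9323) + (-0.9481) + (-0.5069)) / 8 = -5.99140 / 8 = -0.74893
Sum of squared deviations: (+0.26693)² + (−0.33937)² + (+0.53623)² + (−0.11027)² + (−0.21297)² + (−0.18337)² + (−0.19917)² + (+0.24203)² = 0.66335
Variance = 0.66335 / 7 = 0.09476
SE* = √0.09476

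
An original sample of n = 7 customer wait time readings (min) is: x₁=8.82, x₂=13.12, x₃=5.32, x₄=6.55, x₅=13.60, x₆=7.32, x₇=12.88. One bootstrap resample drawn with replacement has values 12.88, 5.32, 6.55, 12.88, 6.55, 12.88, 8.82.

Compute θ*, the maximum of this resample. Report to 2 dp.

θ* = 12.88

Maximum = 12.88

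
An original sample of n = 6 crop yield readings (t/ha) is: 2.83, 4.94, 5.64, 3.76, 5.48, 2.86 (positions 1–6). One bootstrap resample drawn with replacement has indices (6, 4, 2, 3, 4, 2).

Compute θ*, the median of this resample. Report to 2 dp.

Resample values: 2.86, 3.76, 4.94, 5.64, 3.76, 4.94.
Sorted: 2.86, 3.76, 3.76, 4.94, 4.94, 5.64
Median = average of the two middle values = 4.35

θ* = 4.35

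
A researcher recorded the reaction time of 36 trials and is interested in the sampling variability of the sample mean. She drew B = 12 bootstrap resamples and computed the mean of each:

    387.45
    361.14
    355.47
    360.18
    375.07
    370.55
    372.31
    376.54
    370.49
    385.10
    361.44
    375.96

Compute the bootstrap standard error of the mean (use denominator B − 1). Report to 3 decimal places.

Bootstrap SE is the standard deviation of the 12 replicate means.
Mean of replicates: (387.45 + 361.14 + 355.47 + 360.18 + 375.07 + 370.55 + 372.31 + 376.54 + 370.49 + 385.10 + 361.44 + 375.96) / 12 = 4451.7000 / 12 = 370.9750
Sum of squared deviations: (+16.4750)² + (−9.8350)² + (−15.5050)² + (−10.7950)² + (+4.0950)² + (−0.4250)² + (+1.3350)² + (+5.5650)² + (−0.4850)² + (+14.1250)² + (−9.5350)² + (+4.9850)² = 1090.3083
Variance = 1090.3083 / 11 = 99.1189
SE* = √99.1189

SE* = 9.956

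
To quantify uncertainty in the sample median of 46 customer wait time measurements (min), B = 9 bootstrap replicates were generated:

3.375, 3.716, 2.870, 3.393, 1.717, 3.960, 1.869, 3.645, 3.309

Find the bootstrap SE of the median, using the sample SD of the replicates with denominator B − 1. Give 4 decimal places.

Bootstrap SE is the standard deviation of the 9 replicate medians.
Mean of replicates: (3.375 + 3.716 + 2.870 + 3.393 + 1.717 + 3.960 + 1.869 + 3.645 + 3.309) / 9 = 27.85400 / 9 = 3.09489
Sum of squared deviations: (+0.28011)² + (+0.62111)² + (−0.22489)² + (+0.29811)² + (−1.37789)² + (+0.86511)² + (−1.22589)² + (+0.55011)² + (+0.21411)² = 5.10195
Variance = 5.10195 / 8 = 0.63774
SE* = √0.63774

SE* = 0.7986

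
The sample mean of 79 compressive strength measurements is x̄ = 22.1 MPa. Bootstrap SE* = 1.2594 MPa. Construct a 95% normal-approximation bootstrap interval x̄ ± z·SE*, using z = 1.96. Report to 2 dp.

(19.63, 24.57)

Margin = 1.96 × 1.2594 = 2.468
Interval: 22.1 ± 2.468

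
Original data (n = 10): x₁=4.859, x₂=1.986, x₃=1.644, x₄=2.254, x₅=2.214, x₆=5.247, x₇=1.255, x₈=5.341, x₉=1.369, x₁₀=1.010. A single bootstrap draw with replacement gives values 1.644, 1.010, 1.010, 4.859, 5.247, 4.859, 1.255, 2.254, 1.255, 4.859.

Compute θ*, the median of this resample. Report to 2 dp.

θ* = 1.95

Sorted: 1.010, 1.010, 1.255, 1.255, 1.644, 2.254, 4.859, 4.859, 4.859, 5.247
Median = average of the two middle values = 1.95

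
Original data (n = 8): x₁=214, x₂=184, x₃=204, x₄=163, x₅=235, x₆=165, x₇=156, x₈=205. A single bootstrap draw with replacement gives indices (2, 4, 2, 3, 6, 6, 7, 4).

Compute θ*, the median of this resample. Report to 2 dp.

Resample values: 184, 163, 184, 204, 165, 165, 156, 163.
Sorted: 156, 163, 163, 165, 165, 184, 184, 204
Median = average of the two middle values = 165.00

θ* = 165.00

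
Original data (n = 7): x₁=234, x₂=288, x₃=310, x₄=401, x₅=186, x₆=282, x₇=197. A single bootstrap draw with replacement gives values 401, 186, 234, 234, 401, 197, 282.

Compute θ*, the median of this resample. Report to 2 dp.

θ* = 234.00

Sorted: 186, 197, 234, 234, 282, 401, 401
Median = middle value = 234.00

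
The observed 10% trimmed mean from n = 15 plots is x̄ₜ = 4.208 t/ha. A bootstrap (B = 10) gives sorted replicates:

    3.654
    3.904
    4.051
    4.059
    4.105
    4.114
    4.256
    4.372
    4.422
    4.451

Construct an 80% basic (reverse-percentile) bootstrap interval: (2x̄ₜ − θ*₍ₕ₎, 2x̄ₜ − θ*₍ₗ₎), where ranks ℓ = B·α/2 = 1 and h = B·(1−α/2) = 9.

(3.994, 4.762)

Percentile endpoints at ranks 1 and 9: θ*₍1₎ = 3.654, θ*₍9₎ = 4.422.
Basic interval reflects these around x̄ₜ:
  lower = 2 × 4.208 − 4.422 = 3.994
  upper = 2 × 4.208 − 3.654 = 4.762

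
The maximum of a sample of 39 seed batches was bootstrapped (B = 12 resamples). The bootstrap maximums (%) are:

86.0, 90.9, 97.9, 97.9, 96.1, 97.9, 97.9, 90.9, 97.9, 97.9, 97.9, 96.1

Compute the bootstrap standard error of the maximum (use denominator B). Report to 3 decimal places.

SE* = 3.803

Bootstrap SE is the standard deviation of the 12 replicate maximums.
Mean of replicates: (86.0 + 90.9 + 97.9 + 97.9 + 96.1 + 97.9 + 97.9 + 90.9 + 97.9 + 97.9 + 97.9 + 96.1) / 12 = 1145.3000 / 12 = 95.4417
Sum of squared deviations: (−9.4417)² + (−4.5417)² + (+2.4583)² + (+2.4583)² + (+0.6583)² + (+2.4583)² + (+2.4583)² + (−4.5417)² + (+2.4583)² + (+2.4583)² + (+2.4583)² + (+0.6583)² = 173.5692
Variance = 173.5692 / 12 = 14.4641
SE* = √14.4641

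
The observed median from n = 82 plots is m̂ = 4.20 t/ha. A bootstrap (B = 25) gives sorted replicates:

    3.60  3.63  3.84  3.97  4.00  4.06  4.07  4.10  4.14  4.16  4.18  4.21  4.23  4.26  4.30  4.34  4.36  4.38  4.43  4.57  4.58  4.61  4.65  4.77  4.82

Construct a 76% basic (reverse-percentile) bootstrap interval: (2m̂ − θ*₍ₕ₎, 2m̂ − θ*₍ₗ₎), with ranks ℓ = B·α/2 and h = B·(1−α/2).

(3.79, 4.56)

Percentile endpoints at ranks 3 and 22: θ*₍3₎ = 3.84, θ*₍22₎ = 4.61.
Basic interval reflects these around m̂:
  lower = 2 × 4.20 − 4.61 = 3.79
  upper = 2 × 4.20 − 3.84 = 4.56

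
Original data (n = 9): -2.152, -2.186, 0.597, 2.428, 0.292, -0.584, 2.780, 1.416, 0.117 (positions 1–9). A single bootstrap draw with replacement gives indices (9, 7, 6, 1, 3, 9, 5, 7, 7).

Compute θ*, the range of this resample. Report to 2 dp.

θ* = 4.93

Resample values: 0.117, 2.780, -0.584, -2.152, 0.597, 0.117, 0.292, 2.780, 2.780.
Range = 2.780 − -2.152 = 4.93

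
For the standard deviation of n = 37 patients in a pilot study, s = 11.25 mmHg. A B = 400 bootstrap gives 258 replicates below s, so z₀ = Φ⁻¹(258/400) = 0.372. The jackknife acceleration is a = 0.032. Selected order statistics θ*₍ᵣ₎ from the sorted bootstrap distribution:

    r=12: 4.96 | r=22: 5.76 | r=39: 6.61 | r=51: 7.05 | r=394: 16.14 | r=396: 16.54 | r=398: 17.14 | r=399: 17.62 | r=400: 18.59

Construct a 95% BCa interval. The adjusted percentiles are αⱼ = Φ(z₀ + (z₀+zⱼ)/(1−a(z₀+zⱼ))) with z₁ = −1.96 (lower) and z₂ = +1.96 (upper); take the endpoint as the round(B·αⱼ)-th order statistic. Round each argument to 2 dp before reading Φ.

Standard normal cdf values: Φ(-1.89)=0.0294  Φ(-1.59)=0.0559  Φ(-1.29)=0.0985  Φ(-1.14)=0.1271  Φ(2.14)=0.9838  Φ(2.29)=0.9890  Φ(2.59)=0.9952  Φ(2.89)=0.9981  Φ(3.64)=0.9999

Lower: z₀ + z₁ = 0.372 + (-1.960) = -1.588; 1 − a(z₀+z₁) = 1 − (0.032)(-1.588) = 1.0508; argument = 0.372 + (-1.588)/1.0508 = -1.1392 → -1.14.
α₁ = Φ(-1.14) = 0.1271; rank = round(400 × 0.1271) = 51; θ*₍51₎ = 7.05.
Upper: z₀ + z₂ = 2.332; 1 − a(z₀+z₂) = 0.9254; argument = 2.8921 → 2.89; α₂ = 0.9981; rank = 399; θ*₍399₎ = 17.62.

(7.05, 17.62)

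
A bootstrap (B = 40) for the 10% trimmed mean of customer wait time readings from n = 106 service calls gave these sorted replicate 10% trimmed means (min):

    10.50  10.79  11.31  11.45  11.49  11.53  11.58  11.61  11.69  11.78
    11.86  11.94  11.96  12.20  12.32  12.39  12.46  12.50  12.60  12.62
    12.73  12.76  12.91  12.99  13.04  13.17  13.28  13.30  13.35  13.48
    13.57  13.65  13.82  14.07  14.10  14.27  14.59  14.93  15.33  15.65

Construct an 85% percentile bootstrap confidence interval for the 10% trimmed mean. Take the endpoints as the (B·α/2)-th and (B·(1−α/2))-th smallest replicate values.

(11.31, 14.59)

α = 0.15; lower rank = 40 × 0.075 = 3; upper rank = 40 × 0.925 = 37.
The 3rd smallest replicate is 11.31; the 37th is 14.59.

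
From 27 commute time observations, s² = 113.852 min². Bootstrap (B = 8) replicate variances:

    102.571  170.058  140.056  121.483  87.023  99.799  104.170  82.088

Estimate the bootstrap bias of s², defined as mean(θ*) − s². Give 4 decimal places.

mean(θ*) = (102.571 + 170.058 + 140.056 + 121.483 + 87.023 + 99.799 + 104.170 + 82.088) / 8 = 113.40600
bias = 113.40600 − 113.852

bias = −0.4460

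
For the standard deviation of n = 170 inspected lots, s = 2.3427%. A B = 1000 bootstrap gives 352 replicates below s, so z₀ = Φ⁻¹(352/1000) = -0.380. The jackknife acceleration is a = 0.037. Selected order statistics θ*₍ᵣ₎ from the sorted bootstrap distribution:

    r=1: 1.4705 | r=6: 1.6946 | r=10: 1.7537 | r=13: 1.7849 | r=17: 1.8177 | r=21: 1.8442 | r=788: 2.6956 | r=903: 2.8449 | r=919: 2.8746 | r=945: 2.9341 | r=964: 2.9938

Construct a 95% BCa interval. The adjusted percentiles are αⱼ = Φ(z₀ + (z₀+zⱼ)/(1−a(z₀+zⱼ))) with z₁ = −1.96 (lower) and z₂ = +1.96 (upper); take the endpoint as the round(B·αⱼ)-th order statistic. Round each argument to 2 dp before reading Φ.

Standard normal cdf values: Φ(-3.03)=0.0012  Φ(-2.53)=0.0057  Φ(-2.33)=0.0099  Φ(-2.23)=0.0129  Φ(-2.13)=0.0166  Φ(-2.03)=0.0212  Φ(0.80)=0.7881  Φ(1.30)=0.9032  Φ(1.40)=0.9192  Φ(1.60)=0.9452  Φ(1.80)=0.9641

Lower: z₀ + z₁ = -0.380 + (-1.960) = -2.340; 1 − a(z₀+z₁) = 1 − (0.037)(-2.340) = 1.0866; argument = -0.380 + (-2.340)/1.0866 = -2.5335 → -2.53.
α₁ = Φ(-2.53) = 0.0057; rank = round(1000 × 0.0057) = 6; θ*₍6₎ = 1.6946.
Upper: z₀ + z₂ = 1.580; 1 − a(z₀+z₂) = 0.9415; argument = 1.2981 → 1.30; α₂ = 0.9032; rank = 903; θ*₍903₎ = 2.8449.

(1.6946, 2.8449)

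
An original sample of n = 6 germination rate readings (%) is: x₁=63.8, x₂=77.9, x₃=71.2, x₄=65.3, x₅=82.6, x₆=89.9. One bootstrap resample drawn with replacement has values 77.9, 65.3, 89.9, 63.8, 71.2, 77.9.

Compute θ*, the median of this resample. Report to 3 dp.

θ* = 74.550

Sorted: 63.8, 65.3, 71.2, 77.9, 77.9, 89.9
Median = average of the two middle values = 74.550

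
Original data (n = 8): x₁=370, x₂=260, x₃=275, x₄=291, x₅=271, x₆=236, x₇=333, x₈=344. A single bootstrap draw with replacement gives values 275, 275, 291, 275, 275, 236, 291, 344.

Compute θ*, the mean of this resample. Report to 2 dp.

θ* = 282.75

Mean = (275 + 275 + 291 + 275 + 275 + 236 + 291 + 344) / 8 = 2262.0 / 8 = 282.75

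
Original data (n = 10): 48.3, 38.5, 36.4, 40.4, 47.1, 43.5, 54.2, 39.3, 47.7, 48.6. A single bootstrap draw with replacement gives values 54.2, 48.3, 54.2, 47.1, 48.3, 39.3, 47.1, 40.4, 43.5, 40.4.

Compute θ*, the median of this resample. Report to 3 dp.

θ* = 47.100

Sorted: 39.3, 40.4, 40.4, 43.5, 47.1, 47.1, 48.3, 48.3, 54.2, 54.2
Median = average of the two middle values = 47.100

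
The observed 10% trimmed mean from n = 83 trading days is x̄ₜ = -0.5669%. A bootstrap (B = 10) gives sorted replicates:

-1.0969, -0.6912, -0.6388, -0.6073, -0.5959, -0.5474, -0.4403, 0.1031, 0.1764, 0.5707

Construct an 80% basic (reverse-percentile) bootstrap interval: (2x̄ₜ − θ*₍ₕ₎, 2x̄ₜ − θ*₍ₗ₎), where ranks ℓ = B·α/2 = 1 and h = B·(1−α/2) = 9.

Percentile endpoints at ranks 1 and 9: θ*₍1₎ = -1.0969, θ*₍9₎ = 0.1764.
Basic interval reflects these around x̄ₜ:
  lower = 2 × -0.5669 − 0.1764 = -1.3102
  upper = 2 × -0.5669 − -1.0969 = -0.0369

(-1.3102, -0.0369)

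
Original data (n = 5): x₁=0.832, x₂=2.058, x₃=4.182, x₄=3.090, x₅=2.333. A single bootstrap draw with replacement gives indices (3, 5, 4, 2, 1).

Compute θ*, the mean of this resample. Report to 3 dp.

θ* = 2.499

Resample values: 4.182, 2.333, 3.090, 2.058, 0.832.
Mean = (4.182 + 2.333 + 3.090 + 2.058 + 0.832) / 5 = 12.4950 / 5 = 2.499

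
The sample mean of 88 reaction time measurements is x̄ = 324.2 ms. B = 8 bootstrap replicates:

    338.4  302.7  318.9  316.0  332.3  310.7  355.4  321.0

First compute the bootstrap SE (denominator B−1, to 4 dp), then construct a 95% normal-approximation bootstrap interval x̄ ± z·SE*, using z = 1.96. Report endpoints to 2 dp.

(291.15, 357.25)

Mean of replicates = 324.4250; sum of squared deviations = 1990.3550; SE* = √(1990.3550/7) = 16.8623
Margin = 1.96 × 16.8623 = 33.050
Interval: 324.2 ± 33.050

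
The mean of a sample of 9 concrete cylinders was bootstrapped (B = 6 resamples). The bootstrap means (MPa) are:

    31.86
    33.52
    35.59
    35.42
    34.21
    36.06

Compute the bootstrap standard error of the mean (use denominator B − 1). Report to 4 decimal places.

Bootstrap SE is the standard deviation of the 6 replicate means.
Mean of replicates: (31.86 + 33.52 + 35.59 + 35.42 + 34.21 + 36.06) / 6 = 206.66000 / 6 = 34.44333
Sum of squared deviations: (−2.58333)² + (−0.92333)² + (+1.14667)² + (+0.97667)² + (−0.23333)² + (+1.61667)² = 12.46293
Variance = 12.46293 / 5 = 2.49259
SE* = √2.49259

SE* = 1.5788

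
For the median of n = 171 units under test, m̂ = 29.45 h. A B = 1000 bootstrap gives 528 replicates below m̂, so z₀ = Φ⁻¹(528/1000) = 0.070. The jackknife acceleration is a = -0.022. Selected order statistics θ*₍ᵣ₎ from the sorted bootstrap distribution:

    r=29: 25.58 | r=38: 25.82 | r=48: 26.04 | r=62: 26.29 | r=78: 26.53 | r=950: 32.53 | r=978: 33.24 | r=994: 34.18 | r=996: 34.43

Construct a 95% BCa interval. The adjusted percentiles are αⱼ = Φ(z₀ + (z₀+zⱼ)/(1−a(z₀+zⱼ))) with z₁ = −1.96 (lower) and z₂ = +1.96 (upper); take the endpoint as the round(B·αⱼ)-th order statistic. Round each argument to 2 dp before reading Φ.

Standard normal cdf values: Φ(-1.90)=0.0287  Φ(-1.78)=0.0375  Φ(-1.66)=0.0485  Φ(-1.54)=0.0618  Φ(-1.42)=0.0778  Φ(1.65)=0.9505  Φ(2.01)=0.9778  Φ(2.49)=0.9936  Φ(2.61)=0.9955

Lower: z₀ + z₁ = 0.070 + (-1.960) = -1.890; 1 − a(z₀+z₁) = 1 − (-0.022)(-1.890) = 0.9584; argument = 0.070 + (-1.890)/0.9584 = -1.9020 → -1.90.
α₁ = Φ(-1.90) = 0.0287; rank = round(1000 × 0.0287) = 29; θ*₍29₎ = 25.58.
Upper: z₀ + z₂ = 2.030; 1 − a(z₀+z₂) = 1.0447; argument = 2.0132 → 2.01; α₂ = 0.9778; rank = 978; θ*₍978₎ = 33.24.

(25.58, 33.24)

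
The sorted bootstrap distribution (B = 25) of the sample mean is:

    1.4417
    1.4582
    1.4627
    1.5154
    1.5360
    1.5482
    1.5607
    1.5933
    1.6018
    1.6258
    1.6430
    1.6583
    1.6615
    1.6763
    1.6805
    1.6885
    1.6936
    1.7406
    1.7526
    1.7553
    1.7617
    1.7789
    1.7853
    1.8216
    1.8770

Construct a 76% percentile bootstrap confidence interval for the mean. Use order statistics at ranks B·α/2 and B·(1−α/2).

(1.4627, 1.7789)

α = 0.24; lower rank = 25 × 0.120 = 3; upper rank = 25 × 0.880 = 22.
The 3rd smallest replicate is 1.4627; the 22nd is 1.7789.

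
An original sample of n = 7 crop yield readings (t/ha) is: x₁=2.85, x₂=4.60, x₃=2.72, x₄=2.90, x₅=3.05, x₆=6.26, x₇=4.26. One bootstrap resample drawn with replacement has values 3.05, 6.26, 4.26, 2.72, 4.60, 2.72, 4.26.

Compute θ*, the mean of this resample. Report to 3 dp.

θ* = 3.981

Mean = (3.05 + 6.26 + 4.26 + 2.72 + 4.60 + 2.72 + 4.26) / 7 = 27.870 / 7 = 3.981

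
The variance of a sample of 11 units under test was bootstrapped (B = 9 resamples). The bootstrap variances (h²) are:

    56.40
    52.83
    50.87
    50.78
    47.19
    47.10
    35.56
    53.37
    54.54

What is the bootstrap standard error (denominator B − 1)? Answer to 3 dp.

Bootstrap SE is the standard deviation of the 9 replicate variances.
Mean of replicates: (56.40 + 52.83 + 50.87 + 50.78 + 47.19 + 47.10 + 35.56 + 53.37 + 54.54) / 9 = 448.6400 / 9 = 49.8489
Sum of squared deviations: (+6.5511)² + (+2.9811)² + (+1.0211)² + (+0.9311)² + (−2.6589)² + (−2.7489)² + (−14.2889)² + (+3.5211)² + (+4.6911)² = 306.9169
Variance = 306.9169 / 8 = 38.3646
SE* = √38.3646

SE* = 6.194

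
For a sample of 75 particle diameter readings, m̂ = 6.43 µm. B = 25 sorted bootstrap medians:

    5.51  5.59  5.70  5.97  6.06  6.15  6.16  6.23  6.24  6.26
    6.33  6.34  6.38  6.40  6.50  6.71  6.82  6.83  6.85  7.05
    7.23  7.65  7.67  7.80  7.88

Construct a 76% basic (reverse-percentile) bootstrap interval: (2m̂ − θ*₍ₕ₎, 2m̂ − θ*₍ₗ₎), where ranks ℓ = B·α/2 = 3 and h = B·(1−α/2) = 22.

Percentile endpoints at ranks 3 and 22: θ*₍3₎ = 5.70, θ*₍22₎ = 7.65.
Basic interval reflects these around m̂:
  lower = 2 × 6.43 − 7.65 = 5.21
  upper = 2 × 6.43 − 5.70 = 7.16

(5.21, 7.16)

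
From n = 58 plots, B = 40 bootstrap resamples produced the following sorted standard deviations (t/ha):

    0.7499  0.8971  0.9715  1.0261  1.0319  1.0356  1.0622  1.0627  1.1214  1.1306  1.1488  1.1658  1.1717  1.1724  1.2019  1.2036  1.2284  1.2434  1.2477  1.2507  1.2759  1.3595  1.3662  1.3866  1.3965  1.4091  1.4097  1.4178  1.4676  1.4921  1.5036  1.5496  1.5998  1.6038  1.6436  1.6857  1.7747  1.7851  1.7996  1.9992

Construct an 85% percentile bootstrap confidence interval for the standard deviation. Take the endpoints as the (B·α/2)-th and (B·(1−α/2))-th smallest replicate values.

(0.9715, 1.7747)

α = 0.15; lower rank = 40 × 0.075 = 3; upper rank = 40 × 0.925 = 37.
The 3rd smallest replicate is 0.9715; the 37th is 1.7747.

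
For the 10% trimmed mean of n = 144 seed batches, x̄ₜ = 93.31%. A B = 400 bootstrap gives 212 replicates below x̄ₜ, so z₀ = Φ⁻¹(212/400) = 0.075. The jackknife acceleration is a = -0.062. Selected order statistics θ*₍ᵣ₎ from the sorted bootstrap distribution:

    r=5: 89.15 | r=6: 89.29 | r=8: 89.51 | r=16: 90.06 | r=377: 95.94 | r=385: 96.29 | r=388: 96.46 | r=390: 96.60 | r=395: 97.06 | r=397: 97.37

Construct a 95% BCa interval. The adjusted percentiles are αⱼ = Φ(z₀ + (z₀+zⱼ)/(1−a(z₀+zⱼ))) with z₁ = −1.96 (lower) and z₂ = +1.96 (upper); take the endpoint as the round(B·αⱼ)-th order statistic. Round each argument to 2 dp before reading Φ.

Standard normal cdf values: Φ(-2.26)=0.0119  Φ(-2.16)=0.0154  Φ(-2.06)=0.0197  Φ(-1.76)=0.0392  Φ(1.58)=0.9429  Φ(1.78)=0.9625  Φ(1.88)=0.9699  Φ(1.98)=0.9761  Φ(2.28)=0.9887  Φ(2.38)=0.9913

(89.51, 96.46)

Lower: z₀ + z₁ = 0.075 + (-1.960) = -1.885; 1 − a(z₀+z₁) = 1 − (-0.062)(-1.885) = 0.8831; argument = 0.075 + (-1.885)/0.8831 = -2.0595 → -2.06.
α₁ = Φ(-2.06) = 0.0197; rank = round(400 × 0.0197) = 8; θ*₍8₎ = 89.51.
Upper: z₀ + z₂ = 2.035; 1 − a(z₀+z₂) = 1.1262; argument = 1.8820 → 1.88; α₂ = 0.9699; rank = 388; θ*₍388₎ = 96.46.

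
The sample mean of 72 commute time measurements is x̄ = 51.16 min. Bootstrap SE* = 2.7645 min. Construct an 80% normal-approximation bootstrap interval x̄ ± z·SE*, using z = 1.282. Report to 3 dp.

(47.616, 54.704)

Margin = 1.282 × 2.7645 = 3.5441
Interval: 51.16 ± 3.5441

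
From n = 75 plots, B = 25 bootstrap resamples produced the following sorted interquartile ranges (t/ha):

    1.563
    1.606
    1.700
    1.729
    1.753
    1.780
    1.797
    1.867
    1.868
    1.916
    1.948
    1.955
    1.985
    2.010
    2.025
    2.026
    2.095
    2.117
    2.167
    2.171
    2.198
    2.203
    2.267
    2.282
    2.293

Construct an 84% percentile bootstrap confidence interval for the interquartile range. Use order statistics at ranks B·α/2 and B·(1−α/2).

α = 0.16; lower rank = 25 × 0.080 = 2; upper rank = 25 × 0.920 = 23.
The 2nd smallest replicate is 1.606; the 23rd is 2.267.

(1.606, 2.267)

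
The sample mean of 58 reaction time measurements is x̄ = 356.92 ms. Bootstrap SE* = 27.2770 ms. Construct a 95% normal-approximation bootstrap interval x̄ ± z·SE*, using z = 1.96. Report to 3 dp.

(303.457, 410.383)

Margin = 1.96 × 27.2770 = 53.4629
Interval: 356.92 ± 53.4629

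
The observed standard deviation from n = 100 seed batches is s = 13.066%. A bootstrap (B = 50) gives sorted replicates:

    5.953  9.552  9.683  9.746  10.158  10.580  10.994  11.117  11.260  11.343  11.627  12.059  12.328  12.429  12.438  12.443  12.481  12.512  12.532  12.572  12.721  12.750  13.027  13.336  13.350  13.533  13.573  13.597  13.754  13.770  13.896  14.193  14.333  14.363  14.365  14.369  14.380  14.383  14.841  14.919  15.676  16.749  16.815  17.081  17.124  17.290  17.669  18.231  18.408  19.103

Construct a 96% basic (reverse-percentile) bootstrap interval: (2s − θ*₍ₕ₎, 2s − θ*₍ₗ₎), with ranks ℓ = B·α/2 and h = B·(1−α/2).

Percentile endpoints at ranks 1 and 49: θ*₍1₎ = 5.953, θ*₍49₎ = 18.408.
Basic interval reflects these around s:
  lower = 2 × 13.066 − 18.408 = 7.724
  upper = 2 × 13.066 − 5.953 = 20.179

(7.724, 20.179)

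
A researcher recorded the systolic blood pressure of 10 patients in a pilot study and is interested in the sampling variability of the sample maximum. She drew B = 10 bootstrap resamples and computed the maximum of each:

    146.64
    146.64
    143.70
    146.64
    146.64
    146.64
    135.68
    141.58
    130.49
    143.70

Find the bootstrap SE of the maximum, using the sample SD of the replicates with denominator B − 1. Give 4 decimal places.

SE* = 5.5683

Bootstrap SE is the standard deviation of the 10 replicate maximums.
Mean of replicates: (146.64 + 146.64 + 143.70 + 146.64 + 146.64 + 146.64 + 135.68 + 141.58 + 130.49 + 143.70) / 10 = 1428.35000 / 10 = 142.83500
Sum of squared deviations: (+3.80500)² + (+3.80500)² + (+0.86500)² + (+3.80500)² + (+3.80500)² + (+3.80500)² + (−7.15500)² + (−1.25500)² + (−12.34500)² + (+0.86500)² = 279.05465
Variance = 279.05465 / 9 = 31.00607
SE* = √31.00607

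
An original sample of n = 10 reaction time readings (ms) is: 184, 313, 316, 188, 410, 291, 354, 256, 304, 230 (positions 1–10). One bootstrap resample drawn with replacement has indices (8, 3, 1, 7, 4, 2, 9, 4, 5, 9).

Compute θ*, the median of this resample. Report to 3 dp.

θ* = 304.000

Resample values: 256, 316, 184, 354, 188, 313, 304, 188, 410, 304.
Sorted: 184, 188, 188, 256, 304, 304, 313, 316, 354, 410
Median = average of the two middle values = 304.000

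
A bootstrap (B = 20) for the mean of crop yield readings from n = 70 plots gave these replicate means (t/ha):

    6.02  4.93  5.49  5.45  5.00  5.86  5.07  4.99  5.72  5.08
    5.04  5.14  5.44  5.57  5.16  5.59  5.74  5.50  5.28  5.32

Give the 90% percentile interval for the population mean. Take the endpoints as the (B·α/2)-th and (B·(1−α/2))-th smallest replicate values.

Sorted replicates: 4.93, 4.99, 5.00, 5.04, 5.07, 5.08, 5.14, 5.16, 5.28, 5.32, 5.44, 5.45, 5.49, 5.50, 5.57, 5.59, 5.72, 5.74, 5.86, 6.02
α = 0.10; lower rank = 20 × 0.050 = 1; upper rank = 20 × 0.950 = 19.
The 1st smallest replicate is 4.93; the 19th is 5.86.

(4.93, 5.86)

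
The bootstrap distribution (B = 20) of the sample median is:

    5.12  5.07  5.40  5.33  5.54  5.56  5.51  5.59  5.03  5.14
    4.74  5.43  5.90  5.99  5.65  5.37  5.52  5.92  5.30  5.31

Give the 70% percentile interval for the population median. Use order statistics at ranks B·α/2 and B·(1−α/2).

(5.07, 5.65)

Sorted replicates: 4.74, 5.03, 5.07, 5.12, 5.14, 5.30, 5.31, 5.33, 5.37, 5.40, 5.43, 5.51, 5.52, 5.54, 5.56, 5.59, 5.65, 5.90, 5.92, 5.99
α = 0.30; lower rank = 20 × 0.150 = 3; upper rank = 20 × 0.850 = 17.
The 3rd smallest replicate is 5.07; the 17th is 5.65.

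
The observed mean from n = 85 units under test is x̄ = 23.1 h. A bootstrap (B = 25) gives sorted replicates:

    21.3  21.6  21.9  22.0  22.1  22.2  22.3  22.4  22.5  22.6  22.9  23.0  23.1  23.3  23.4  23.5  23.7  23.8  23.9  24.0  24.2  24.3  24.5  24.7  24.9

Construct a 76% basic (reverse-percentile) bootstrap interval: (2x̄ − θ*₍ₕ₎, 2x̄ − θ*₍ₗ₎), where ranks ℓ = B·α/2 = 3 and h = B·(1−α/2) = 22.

Percentile endpoints at ranks 3 and 22: θ*₍3₎ = 21.9, θ*₍22₎ = 24.3.
Basic interval reflects these around x̄:
  lower = 2 × 23.1 − 24.3 = 21.9
  upper = 2 × 23.1 − 21.9 = 24.3

(21.9, 24.3)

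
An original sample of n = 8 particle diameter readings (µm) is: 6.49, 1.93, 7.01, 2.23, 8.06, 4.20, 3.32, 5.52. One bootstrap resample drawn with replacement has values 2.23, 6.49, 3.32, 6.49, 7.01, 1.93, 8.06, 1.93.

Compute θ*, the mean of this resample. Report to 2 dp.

θ* = 4.68

Mean = (2.23 + 6.49 + 3.32 + 6.49 + 7.01 + 1.93 + 8.06 + 1.93) / 8 = 37.460 / 8 = 4.68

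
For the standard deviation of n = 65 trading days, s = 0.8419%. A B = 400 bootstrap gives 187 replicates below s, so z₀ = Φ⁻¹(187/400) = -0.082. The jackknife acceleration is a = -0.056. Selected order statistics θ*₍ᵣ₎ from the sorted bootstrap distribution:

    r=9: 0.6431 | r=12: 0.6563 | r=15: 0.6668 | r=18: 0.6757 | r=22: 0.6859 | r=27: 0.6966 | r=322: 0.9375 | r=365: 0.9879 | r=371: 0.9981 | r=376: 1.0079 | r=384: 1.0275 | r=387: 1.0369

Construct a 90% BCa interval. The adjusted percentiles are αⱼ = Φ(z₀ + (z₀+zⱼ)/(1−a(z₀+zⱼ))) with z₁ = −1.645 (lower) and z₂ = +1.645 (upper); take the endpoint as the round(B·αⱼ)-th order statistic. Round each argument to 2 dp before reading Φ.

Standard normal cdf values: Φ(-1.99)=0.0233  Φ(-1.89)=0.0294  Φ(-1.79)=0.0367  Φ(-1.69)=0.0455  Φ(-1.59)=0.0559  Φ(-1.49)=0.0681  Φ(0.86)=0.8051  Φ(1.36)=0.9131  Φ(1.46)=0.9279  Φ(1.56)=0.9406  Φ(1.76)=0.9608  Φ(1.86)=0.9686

Lower: z₀ + z₁ = -0.082 + (-1.645) = -1.727; 1 − a(z₀+z₁) = 1 − (-0.056)(-1.727) = 0.9033; argument = -0.082 + (-1.727)/0.9033 = -1.9939 → -1.99.
α₁ = Φ(-1.99) = 0.0233; rank = round(400 × 0.0233) = 9; θ*₍9₎ = 0.6431.
Upper: z₀ + z₂ = 1.563; 1 − a(z₀+z₂) = 1.0875; argument = 1.3552 → 1.36; α₂ = 0.9131; rank = 365; θ*₍365₎ = 0.9879.

(0.6431, 0.9879)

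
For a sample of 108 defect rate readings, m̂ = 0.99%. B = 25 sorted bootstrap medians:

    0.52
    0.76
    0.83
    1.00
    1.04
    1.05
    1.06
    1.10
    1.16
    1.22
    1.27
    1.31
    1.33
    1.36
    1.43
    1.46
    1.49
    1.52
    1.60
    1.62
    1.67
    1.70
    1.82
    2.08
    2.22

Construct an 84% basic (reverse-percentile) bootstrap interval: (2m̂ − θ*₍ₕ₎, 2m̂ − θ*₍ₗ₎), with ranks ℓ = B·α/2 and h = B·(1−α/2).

(0.16, 1.22)

Percentile endpoints at ranks 2 and 23: θ*₍2₎ = 0.76, θ*₍23₎ = 1.82.
Basic interval reflects these around m̂:
  lower = 2 × 0.99 − 1.82 = 0.16
  upper = 2 × 0.99 − 0.76 = 1.22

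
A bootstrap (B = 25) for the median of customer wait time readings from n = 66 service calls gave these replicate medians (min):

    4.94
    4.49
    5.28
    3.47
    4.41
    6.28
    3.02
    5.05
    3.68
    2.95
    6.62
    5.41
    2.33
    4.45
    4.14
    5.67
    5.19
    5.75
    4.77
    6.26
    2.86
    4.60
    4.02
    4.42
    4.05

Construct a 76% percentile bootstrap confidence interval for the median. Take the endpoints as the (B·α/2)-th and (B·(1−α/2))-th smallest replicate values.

(2.95, 5.75)

Sorted replicates: 2.33, 2.86, 2.95, 3.02, 3.47, 3.68, 4.02, 4.05, 4.14, 4.41, 4.42, 4.45, 4.49, 4.60, 4.77, 4.94, 5.05, 5.19, 5.28, 5.41, 5.67, 5.75, 6.26, 6.28, 6.62
α = 0.24; lower rank = 25 × 0.120 = 3; upper rank = 25 × 0.880 = 22.
The 3rd smallest replicate is 2.95; the 22nd is 5.75.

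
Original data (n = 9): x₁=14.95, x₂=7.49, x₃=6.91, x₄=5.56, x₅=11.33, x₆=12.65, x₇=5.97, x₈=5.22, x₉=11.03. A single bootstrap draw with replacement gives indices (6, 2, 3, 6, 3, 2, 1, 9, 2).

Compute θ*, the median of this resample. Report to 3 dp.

Resample values: 12.65, 7.49, 6.91, 12.65, 6.91, 7.49, 14.95, 11.03, 7.49.
Sorted: 6.91, 6.91, 7.49, 7.49, 7.49, 11.03, 12.65, 12.65, 14.95
Median = middle value = 7.490

θ* = 7.490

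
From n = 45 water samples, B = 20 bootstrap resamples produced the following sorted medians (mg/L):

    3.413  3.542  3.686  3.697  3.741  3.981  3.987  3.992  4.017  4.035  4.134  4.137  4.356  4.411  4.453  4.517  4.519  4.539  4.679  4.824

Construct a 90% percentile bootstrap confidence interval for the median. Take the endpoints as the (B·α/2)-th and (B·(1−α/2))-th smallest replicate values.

α = 0.10; lower rank = 20 × 0.050 = 1; upper rank = 20 × 0.950 = 19.
The 1st smallest replicate is 3.413; the 19th is 4.679.

(3.413, 4.679)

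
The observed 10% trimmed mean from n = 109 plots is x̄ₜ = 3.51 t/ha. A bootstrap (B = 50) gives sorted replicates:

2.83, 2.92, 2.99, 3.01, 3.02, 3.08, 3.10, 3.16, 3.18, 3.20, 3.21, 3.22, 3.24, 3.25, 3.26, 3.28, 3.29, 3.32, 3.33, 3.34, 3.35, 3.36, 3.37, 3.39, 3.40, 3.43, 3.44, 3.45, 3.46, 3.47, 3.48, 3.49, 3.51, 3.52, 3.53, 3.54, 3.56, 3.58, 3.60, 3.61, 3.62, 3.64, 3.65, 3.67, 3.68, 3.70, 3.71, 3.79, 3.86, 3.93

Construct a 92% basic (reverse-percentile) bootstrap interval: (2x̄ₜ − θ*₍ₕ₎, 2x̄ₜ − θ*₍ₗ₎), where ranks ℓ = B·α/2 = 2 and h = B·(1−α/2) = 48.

(3.23, 4.10)

Percentile endpoints at ranks 2 and 48: θ*₍2₎ = 2.92, θ*₍48₎ = 3.79.
Basic interval reflects these around x̄ₜ:
  lower = 2 × 3.51 − 3.79 = 3.23
  upper = 2 × 3.51 − 2.92 = 4.10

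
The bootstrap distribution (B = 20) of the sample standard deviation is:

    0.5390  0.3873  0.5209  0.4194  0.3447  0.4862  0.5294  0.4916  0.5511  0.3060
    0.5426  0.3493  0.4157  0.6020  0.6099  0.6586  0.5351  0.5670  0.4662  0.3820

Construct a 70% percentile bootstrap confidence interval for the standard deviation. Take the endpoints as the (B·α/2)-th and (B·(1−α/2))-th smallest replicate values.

(0.3493, 0.5670)

Sorted replicates: 0.3060, 0.3447, 0.3493, 0.3820, 0.3873, 0.4157, 0.4194, 0.4662, 0.4862, 0.4916, 0.5209, 0.5294, 0.5351, 0.5390, 0.5426, 0.5511, 0.5670, 0.6020, 0.6099, 0.6586
α = 0.30; lower rank = 20 × 0.150 = 3; upper rank = 20 × 0.850 = 17.
The 3rd smallest replicate is 0.3493; the 17th is 0.5670.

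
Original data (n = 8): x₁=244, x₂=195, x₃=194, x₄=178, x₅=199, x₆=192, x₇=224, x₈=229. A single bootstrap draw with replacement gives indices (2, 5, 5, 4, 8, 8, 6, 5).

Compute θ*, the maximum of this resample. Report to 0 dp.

θ* = 229

Resample values: 195, 199, 199, 178, 229, 229, 192, 199.
Maximum = 229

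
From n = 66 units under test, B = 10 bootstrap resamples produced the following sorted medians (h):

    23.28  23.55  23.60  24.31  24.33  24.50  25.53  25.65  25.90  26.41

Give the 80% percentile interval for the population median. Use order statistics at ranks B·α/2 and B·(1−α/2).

α = 0.20; lower rank = 10 × 0.100 = 1; upper rank = 10 × 0.900 = 9.
The 1st smallest replicate is 23.28; the 9th is 25.90.

(23.28, 25.90)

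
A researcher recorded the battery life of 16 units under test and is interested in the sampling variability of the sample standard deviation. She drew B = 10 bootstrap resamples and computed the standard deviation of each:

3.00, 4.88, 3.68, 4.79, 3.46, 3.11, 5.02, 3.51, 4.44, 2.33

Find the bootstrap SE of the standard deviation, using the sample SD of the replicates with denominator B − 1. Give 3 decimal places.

Bootstrap SE is the standard deviation of the 10 replicate standard deviations.
Mean of replicates: (3.00 + 4.88 + 3.68 + 4.79 + 3.46 + 3.11 + 5.02 + 3.51 + 4.44 + 2.33) / 10 = 38.2200 / 10 = 3.8220
Sum of squared deviations: (−0.8220)² + (+1.0580)² + (−0.1420)² + (+0.9680)² + (−0.3620)² + (−0.7120)² + (+1.1980)² + (−0.3120)² + (+0.6180)² + (−1.4920)² = 7.5308
Variance = 7.5308 / 9 = 0.8368
SE* = √0.8368

SE* = 0.915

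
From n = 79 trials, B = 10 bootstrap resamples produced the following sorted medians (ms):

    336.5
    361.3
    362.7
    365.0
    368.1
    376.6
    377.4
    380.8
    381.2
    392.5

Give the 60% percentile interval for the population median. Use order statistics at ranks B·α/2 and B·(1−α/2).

α = 0.40; lower rank = 10 × 0.200 = 2; upper rank = 10 × 0.800 = 8.
The 2nd smallest replicate is 361.3; the 8th is 380.8.

(361.3, 380.8)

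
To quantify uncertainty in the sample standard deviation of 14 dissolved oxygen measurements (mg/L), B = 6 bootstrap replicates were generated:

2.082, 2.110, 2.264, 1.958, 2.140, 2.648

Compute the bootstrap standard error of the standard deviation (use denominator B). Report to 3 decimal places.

Bootstrap SE is the standard deviation of the 6 replicate standard deviations.
Mean of replicates: (2.082 + 2.110 + 2.264 + 1.958 + 2.140 + 2.648) / 6 = 13.20200 / 6 = 2.20033
Sum of squared deviations: (−0.11833)² + (−0.09033)² + (+0.06367)² + (−0.24233)² + (−0.06033)² + (+0.44767)² = 0.28899
Variance = 0.28899 / 6 = 0.04816
SE* = √0.04816

SE* = 0.219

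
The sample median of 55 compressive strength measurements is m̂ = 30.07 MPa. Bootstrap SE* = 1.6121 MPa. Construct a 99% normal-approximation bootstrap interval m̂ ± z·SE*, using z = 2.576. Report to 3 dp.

(25.917, 34.223)

Margin = 2.576 × 1.6121 = 4.1528
Interval: 30.07 ± 4.1528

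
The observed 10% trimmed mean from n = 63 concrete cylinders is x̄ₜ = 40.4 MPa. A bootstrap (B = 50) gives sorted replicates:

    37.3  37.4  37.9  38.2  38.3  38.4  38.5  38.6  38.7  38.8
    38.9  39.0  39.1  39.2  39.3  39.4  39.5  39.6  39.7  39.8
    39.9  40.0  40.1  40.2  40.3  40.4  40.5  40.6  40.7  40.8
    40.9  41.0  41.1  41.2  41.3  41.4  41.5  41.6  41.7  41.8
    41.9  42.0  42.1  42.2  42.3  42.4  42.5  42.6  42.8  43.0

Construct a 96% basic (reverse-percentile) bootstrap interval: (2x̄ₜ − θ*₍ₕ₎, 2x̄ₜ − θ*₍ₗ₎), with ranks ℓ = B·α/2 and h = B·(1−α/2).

Percentile endpoints at ranks 1 and 49: θ*₍1₎ = 37.3, θ*₍49₎ = 42.8.
Basic interval reflects these around x̄ₜ:
  lower = 2 × 40.4 − 42.8 = 38.0
  upper = 2 × 40.4 − 37.3 = 43.5

(38.0, 43.5)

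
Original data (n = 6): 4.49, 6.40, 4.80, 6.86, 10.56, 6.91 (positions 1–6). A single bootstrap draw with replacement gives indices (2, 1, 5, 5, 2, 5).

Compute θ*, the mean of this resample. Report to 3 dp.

Resample values: 6.40, 4.49, 10.56, 10.56, 6.40, 10.56.
Mean = (6.40 + 4.49 + 10.56 + 10.56 + 6.40 + 10.56) / 6 = 48.970 / 6 = 8.162

θ* = 8.162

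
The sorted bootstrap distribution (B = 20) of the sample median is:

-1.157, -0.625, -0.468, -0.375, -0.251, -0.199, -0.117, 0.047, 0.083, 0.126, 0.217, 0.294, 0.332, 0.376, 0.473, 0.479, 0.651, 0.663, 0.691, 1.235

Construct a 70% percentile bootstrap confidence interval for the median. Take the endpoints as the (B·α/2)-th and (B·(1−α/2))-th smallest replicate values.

(-0.468, 0.651)

α = 0.30; lower rank = 20 × 0.150 = 3; upper rank = 20 × 0.850 = 17.
The 3rd smallest replicate is -0.468; the 17th is 0.651.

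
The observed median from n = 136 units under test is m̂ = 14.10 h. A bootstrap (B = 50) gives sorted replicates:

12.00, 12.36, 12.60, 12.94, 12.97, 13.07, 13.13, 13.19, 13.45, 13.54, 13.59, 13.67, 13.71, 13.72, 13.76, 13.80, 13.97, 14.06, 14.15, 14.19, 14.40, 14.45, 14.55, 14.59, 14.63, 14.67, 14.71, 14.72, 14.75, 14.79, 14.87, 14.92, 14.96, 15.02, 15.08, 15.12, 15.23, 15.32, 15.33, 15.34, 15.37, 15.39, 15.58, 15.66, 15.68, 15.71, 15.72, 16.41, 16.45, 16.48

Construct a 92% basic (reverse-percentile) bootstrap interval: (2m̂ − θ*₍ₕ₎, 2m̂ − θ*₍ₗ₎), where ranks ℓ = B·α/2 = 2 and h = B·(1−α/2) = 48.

Percentile endpoints at ranks 2 and 48: θ*₍2₎ = 12.36, θ*₍48₎ = 16.41.
Basic interval reflects these around m̂:
  lower = 2 × 14.10 − 16.41 = 11.79
  upper = 2 × 14.10 − 12.36 = 15.84

(11.79, 15.84)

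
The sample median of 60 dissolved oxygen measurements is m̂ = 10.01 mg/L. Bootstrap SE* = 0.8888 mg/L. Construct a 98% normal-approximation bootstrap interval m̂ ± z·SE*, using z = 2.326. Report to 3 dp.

Margin = 2.326 × 0.8888 = 2.0673
Interval: 10.01 ± 2.0673

(7.943, 12.077)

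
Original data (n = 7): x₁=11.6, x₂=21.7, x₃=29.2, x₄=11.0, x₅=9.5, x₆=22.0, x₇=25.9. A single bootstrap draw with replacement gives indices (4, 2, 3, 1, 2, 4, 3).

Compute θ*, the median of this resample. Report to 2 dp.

Resample values: 11.0, 21.7, 29.2, 11.6, 21.7, 11.0, 29.2.
Sorted: 11.0, 11.0, 11.6, 21.7, 21.7, 29.2, 29.2
Median = middle value = 21.70

θ* = 21.70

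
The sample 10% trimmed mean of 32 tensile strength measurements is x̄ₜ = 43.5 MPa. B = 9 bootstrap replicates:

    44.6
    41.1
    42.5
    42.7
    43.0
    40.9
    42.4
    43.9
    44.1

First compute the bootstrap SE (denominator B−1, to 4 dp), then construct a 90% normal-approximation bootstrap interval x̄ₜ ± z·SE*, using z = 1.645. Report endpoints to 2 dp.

Mean of replicates = 42.8000; sum of squared deviations = 12.9400; SE* = √(12.9400/8) = 1.2718
Margin = 1.645 × 1.2718 = 2.092
Interval: 43.5 ± 2.092

(41.41, 45.59)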